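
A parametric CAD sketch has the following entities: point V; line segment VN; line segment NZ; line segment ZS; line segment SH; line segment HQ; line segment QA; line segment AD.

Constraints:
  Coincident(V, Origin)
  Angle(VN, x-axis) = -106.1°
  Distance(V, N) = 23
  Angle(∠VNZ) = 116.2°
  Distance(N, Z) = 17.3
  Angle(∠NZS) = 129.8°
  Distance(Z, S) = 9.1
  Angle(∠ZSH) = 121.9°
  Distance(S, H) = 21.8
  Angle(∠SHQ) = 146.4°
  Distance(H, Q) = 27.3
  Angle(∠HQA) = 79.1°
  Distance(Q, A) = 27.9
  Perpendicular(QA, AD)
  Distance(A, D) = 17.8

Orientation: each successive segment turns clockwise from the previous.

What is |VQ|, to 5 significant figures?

24.405

V is at the origin; VN runs at -106.1° with length 23.0, so N = (-6.3782, -22.098). ∠VNZ = 116.2° gives NZ at -169.90° from the x-axis; with |NZ| = 17.3, Z = (-23.410, -25.132). ∠NZS = 129.8° gives ZS at 139.90° from the x-axis; with |ZS| = 9.1, S = (-30.371, -19.270). ∠ZSH = 121.9° gives SH at 81.800° from the x-axis; with |SH| = 21.8, H = (-27.262, 2.3069). ∠SHQ = 146.4° gives HQ at 48.200° from the x-axis; with |HQ| = 27.3, Q = (-9.0653, 22.658). Then |VQ| = |Q − V| = 24.405.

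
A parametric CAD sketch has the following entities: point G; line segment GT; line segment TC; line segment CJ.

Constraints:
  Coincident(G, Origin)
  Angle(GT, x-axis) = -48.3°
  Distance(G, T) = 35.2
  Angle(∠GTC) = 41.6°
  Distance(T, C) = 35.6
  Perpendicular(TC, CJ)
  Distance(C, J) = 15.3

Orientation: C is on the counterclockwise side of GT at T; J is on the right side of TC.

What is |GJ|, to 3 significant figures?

39.8

G is at the origin; GT runs at -48.3° with length 35.2, so T = 35.2·(cos -48.3°, sin -48.3°) = (23.4, -26.3). ∠GTC = 41.6°, so TC runs at -48.3° + (180° − 41.6°) = 90.1° from the x-axis; with |TC| = 35.6, C = T + 35.6·(cos 90.1°, sin 90.1°) = (23.4, 9.32). TC is perpendicular to CJ; with |CJ| = 15.3 on the right of TC, J = C + 15.3·(1.00, 0.00175) = (38.7, 9.34). Then |GJ| = |J − G| = 39.8.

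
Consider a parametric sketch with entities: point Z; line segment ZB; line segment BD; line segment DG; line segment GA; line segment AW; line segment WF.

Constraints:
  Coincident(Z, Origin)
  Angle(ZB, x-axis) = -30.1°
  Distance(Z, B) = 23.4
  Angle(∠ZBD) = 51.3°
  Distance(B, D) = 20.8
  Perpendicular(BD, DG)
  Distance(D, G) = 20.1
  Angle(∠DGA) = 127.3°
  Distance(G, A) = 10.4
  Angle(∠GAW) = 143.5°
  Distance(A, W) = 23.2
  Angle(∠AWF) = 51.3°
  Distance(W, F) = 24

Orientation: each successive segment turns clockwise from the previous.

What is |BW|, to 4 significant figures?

28.78

Z is at the origin; ZB runs at -30.1° with length 23.4, so B = (20.24, -11.74). ∠ZBD = 51.3° gives BD at -158.8° from the x-axis; with |BD| = 20.8, D = (0.8522, -19.26). BD ⟂ DG, so DG runs at 111.2°; with |DG| = 20.1, G = (-6.416, -0.5174). ∠DGA = 127.3° gives GA at 58.50° from the x-axis; with |GA| = 10.4, A = (-0.9825, 8.350). ∠GAW = 143.5° gives AW at 22.00° from the x-axis; with |AW| = 23.2, W = (20.53, 17.04). Then |BW| = |W − B| = 28.78.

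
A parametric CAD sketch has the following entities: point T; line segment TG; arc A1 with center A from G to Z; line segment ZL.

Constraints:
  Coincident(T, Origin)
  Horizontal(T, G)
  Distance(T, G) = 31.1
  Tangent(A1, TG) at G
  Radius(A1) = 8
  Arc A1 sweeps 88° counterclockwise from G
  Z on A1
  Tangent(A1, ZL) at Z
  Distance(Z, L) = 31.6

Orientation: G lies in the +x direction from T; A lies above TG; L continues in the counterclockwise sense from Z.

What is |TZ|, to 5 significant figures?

39.850

T is at the origin; TG is horizontal with |TG| = 31.1 and G on the +x side, so G = (31.100, 0.0000). The tangent condition forces AG to be normal to TG, so A = G + (0, 8) = (31.100, 8.0000). On A1, G sits at bearing -90° from A; an 88° counterclockwise sweep puts Z at bearing -2°, so Z = A + 8.0·(cos -2°, sin -2°) = (39.095, 7.7208). Then |TZ| = |Z − T| = 39.850.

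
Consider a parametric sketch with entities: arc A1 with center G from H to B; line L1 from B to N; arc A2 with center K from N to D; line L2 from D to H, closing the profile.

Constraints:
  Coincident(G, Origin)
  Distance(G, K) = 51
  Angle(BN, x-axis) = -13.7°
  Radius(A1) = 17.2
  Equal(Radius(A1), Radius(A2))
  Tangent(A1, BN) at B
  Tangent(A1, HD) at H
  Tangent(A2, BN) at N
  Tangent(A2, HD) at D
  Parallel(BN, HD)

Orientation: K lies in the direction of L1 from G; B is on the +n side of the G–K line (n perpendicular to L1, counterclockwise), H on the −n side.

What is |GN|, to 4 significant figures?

53.82

The slot axis is L1's direction at -13.7°, so u = (cos -13.7°, sin -13.7°) = (0.9715, -0.2368) and n = (−sin -13.7°, cos -13.7°) = (0.2368, 0.9715). G is at the origin and K lies 51.0 along u from G, so K = 51.0·u = (49.55, -12.08). Tangency of A1 to both parallel lines with radius 17.2 puts B and H at G ± 17.2·n: B = (4.074, 16.71), H = (-4.074, -16.71). Equal radii place N and D the same way about K: N = K + 17.2·n = (53.62, 4.632), D = K − 17.2·n = (45.48, -28.79). Then |GN| = |N − G| = 53.82.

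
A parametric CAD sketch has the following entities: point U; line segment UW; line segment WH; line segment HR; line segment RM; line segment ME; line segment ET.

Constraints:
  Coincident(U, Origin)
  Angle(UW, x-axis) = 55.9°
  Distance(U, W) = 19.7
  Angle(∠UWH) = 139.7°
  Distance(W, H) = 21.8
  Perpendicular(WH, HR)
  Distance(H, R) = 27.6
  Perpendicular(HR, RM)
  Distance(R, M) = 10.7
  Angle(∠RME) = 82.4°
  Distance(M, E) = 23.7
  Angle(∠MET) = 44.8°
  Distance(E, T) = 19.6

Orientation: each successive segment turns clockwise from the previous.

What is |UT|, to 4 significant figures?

41.70

U is at the origin; UW runs at 55.9° with length 19.7, so W = (11.04, 16.31). ∠UWH = 139.7° gives WH at 15.60° from the x-axis; with |WH| = 21.8, H = (32.04, 22.18). WH is perpendicular to HR, so HR runs at -74.40°; with |HR| = 27.6, R = (39.46, -4.408). The perpendicularity gives RM at right angles to HR, so RM runs at -164.4°; with |RM| = 10.7, M = (29.16, -7.285). ∠RME = 82.4° gives ME at 98.00° from the x-axis; with |ME| = 23.7, E = (25.86, 16.18). ∠MET = 44.8° gives ET at -37.20° from the x-axis; with |ET| = 19.6, T = (41.47, 4.334). Then |UT| = |T − U| = 41.70.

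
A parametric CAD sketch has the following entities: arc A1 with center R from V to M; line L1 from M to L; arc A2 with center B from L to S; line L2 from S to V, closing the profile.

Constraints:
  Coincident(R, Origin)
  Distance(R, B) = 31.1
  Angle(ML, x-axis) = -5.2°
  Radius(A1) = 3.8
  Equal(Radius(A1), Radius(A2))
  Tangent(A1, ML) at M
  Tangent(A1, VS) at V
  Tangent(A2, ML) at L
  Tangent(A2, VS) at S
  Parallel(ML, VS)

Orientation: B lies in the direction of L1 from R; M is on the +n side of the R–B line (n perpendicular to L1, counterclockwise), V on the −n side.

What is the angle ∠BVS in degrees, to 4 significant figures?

6.966°

The slot axis is L1's direction at -5.2°, so u = (cos -5.2°, sin -5.2°) = (0.9959, -0.09063) and n = (−sin -5.2°, cos -5.2°) = (0.09063, 0.9959). R is at the origin and B lies 31.1 along u from R, so B = 31.1·u = (30.97, -2.819). Tangency of A1 to both parallel lines with radius 3.8 puts M and V at R ± 3.8·n: M = (0.3444, 3.784), V = (-0.3444, -3.784). Equal radii place L and S the same way about B: L = B + 3.8·n = (31.32, 0.9657), S = B − 3.8·n = (30.63, -6.603). Then cos ∠BVS = VB·VS / (|VB||VS|), giving 6.966°.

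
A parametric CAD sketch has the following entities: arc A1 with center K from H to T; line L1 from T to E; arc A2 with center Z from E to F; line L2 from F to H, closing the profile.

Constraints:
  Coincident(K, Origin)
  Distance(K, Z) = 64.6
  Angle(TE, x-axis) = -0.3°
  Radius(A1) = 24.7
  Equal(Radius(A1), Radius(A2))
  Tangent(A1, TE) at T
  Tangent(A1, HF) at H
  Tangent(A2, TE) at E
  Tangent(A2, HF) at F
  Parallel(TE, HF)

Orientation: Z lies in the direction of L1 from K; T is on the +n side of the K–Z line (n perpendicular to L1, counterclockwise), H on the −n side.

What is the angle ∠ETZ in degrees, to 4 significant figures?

20.92°

Tangency of A1 to both parallel lines with radius 24.7 puts T and H at K ± 24.7·n: T = (0.1293, 24.70), H = (-0.1293, -24.70). Equal radii place E and F the same way about Z: E = Z + 24.7·n = (64.73, 24.36), F = Z − 24.7·n = (64.47, -25.04). Then cos ∠ETZ = TE·TZ / (|TE||TZ|), giving 20.92°.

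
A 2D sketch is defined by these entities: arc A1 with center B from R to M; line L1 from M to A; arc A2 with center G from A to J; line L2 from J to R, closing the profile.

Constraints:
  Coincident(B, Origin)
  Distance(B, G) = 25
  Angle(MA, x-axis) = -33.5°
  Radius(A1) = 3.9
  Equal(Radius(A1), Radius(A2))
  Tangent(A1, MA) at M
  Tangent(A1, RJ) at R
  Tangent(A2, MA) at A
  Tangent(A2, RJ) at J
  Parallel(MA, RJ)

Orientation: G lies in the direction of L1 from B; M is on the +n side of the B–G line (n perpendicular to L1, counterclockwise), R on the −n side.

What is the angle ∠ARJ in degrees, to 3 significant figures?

17.3°

The slot axis is L1's direction at -33.5°, so u = (cos -33.5°, sin -33.5°) = (0.834, -0.552) and n = (−sin -33.5°, cos -33.5°) = (0.552, 0.834). B is at the origin and G lies 25.0 along u from B, so G = 25.0·u = (20.8, -13.8). Tangency of A1 to both parallel lines with radius 3.9 puts M and R at B ± 3.9·n: M = (2.15, 3.25), R = (-2.15, -3.25). Equal radii place A and J the same way about G: A = G + 3.9·n = (23.0, -10.5), J = G − 3.9·n = (18.7, -17.1). Then cos ∠ARJ = RA·RJ / (|RA||RJ|), giving 17.3°.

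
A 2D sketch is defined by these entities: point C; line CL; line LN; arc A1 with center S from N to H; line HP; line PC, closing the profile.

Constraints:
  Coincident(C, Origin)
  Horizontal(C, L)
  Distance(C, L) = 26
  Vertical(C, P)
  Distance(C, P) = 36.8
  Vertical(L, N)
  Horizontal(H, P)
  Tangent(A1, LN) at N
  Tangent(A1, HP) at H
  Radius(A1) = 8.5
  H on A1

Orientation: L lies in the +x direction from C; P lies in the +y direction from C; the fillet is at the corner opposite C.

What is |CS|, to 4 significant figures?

33.27

CP is vertical with |CP| = 36.8 and P on the +y side, so P = (0.000, 36.80). The virtual corner opposite C is at (26.00, 36.80). Since A1 is tangent to LN there, SN ⟂ LN and tangency of A1 to HP means the radius SH is perpendicular to HP, with radius 8.5, so the center S sits 8.5 in from both sides at S = (17.50, 28.30). Then |CS| = |S − C| = 33.27.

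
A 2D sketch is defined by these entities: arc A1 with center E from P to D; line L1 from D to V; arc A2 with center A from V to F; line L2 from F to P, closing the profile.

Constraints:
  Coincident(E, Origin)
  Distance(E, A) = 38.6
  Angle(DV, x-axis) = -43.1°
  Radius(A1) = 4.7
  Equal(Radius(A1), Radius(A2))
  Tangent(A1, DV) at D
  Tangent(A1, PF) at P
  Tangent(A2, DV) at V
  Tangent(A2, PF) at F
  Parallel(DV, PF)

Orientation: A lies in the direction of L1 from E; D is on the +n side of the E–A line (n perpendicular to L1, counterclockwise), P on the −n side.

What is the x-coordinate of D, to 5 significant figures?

3.2114

The slot axis is L1's direction at -43.1°, so u = (cos -43.1°, sin -43.1°) = (0.73016, -0.68327) and n = (−sin -43.1°, cos -43.1°) = (0.68327, 0.73016). E is at the origin and A lies 38.6 along u from E, so A = 38.6·u = (28.184, -26.374). Tangency of A1 to both parallel lines with radius 4.7 puts D and P at E ± 4.7·n: D = (3.2114, 3.4318), P = (-3.2114, -3.4318). So D.x = 3.2114.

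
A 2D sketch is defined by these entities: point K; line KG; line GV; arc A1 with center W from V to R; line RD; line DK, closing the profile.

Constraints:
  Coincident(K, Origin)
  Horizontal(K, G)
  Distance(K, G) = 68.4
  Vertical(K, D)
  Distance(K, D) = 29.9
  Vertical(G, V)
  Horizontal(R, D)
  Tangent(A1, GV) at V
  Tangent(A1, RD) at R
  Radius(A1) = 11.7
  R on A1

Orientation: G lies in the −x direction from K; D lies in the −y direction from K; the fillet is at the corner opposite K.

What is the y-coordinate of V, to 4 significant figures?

-18.20

K is at the origin; K and G share the same y with |KG| = 68.4 and G on the −x side, so G = (-68.40, 0.000). K and D share the same x with |KD| = 29.9 and D on the −y side, so D = (0.000, -29.90). The virtual corner opposite K is at (-68.40, -29.90). The tangent condition forces WV to be normal to GV and tangency of A1 to RD means the radius WR is perpendicular to RD, with radius 11.7, so the center W sits 11.7 in from both sides at W = (-56.70, -18.20). That places the tangent points at V = (-68.40, -18.20) on GV and R = (-56.70, -29.90) on RD. So V.y = -18.20.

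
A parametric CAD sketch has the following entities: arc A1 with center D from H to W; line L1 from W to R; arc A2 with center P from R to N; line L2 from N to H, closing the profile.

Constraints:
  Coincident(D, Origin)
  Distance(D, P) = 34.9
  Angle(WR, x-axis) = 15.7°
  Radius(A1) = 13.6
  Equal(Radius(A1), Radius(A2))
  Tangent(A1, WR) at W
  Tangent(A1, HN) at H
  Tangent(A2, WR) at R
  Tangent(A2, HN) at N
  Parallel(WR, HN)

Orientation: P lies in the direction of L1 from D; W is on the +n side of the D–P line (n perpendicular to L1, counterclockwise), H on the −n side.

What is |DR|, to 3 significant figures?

37.5

Tangency of A1 to both parallel lines with radius 13.6 puts W and H at D ± 13.6·n: W = (-3.68, 13.1), H = (3.68, -13.1). Equal radii place R and N the same way about P: R = P + 13.6·n = (29.9, 22.5), N = P − 13.6·n = (37.3, -3.65). Then |DR| = |R − D| = 37.5.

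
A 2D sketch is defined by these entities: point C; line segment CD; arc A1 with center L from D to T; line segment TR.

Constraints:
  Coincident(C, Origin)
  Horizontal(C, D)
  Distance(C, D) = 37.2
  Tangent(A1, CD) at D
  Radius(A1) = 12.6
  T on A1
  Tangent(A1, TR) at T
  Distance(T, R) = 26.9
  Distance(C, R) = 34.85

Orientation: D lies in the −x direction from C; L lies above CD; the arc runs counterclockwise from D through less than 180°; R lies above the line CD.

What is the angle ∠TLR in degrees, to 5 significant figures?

64.902°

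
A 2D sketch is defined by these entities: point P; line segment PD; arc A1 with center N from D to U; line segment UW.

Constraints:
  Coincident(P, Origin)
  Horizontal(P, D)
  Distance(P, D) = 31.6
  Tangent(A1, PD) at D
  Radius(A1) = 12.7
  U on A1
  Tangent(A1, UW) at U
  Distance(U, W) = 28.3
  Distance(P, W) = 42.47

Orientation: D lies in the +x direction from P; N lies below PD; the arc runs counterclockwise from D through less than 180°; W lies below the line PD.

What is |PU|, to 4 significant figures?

22.08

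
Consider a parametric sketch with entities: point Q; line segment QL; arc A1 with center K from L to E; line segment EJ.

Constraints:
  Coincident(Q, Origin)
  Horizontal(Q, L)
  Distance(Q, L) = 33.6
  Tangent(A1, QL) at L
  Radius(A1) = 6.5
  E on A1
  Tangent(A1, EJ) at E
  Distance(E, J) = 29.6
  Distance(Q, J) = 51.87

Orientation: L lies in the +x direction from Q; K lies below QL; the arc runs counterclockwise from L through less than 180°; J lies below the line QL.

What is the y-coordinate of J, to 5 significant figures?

-36.645

Checks: |KE| = 6.500 ✓; ∠(KE, EJ) = 90.00° ✓; |EJ| = 29.60 ✓; |QJ| = 51.87 ✓.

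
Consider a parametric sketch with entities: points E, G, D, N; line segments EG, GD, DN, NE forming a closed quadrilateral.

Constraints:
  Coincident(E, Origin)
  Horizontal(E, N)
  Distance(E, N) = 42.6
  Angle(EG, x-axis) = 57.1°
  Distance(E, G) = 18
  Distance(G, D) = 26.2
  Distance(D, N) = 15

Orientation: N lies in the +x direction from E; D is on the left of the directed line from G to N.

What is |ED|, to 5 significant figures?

38.352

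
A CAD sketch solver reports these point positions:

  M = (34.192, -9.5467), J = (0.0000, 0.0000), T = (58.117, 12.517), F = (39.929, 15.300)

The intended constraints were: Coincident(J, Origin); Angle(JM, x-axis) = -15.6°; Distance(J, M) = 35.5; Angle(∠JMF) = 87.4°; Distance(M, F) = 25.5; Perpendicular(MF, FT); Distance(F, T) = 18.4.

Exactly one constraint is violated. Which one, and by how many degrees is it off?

Perpendicular(MF, FT) — off by 4.30°.

J = (0.00, 0.00) ✓; JM at -15.60° ✓; |JM| = 35.50 ✓; ∠JMF = 87.40° ✓; |MF| = 25.50 ✓; ∠(MF, FT) = 85.70° ✗; |FT| = 18.40 ✓.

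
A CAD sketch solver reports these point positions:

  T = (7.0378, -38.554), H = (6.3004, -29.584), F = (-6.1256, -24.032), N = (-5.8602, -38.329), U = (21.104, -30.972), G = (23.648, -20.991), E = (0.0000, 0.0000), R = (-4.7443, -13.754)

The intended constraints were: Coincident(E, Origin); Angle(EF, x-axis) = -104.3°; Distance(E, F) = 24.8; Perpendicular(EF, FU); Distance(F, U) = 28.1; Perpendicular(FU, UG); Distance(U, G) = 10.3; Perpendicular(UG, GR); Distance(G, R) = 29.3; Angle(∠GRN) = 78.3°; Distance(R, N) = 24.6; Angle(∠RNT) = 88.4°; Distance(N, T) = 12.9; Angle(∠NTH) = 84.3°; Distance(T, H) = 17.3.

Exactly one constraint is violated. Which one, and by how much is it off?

Distance(T, H) = 17.3 — off by 8.30.

E = (0.00, 0.00) ✓; EF at -104.3° ✓; |EF| = 24.80 ✓; ∠(EF, FU) = 90.00° ✓; |FU| = 28.10 ✓; ∠(FU, UG) = 90.00° ✓; |UG| = 10.30 ✓; ∠(UG, GR) = 90.00° ✓; |GR| = 29.30 ✓; ∠GRN = 78.30° ✓; |RN| = 24.60 ✓; ∠RNT = 88.40° ✓; |NT| = 12.90 ✓; ∠NTH = 84.30° ✓; |TH| = 9.000 ✗.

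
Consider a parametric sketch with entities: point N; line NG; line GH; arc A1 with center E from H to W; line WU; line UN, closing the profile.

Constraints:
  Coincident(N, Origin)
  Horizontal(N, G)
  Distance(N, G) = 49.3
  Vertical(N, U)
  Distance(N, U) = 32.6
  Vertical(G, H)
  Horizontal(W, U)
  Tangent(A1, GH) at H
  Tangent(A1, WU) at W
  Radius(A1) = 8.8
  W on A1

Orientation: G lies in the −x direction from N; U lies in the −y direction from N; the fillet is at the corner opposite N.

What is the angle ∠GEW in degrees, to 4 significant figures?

159.7°

N is at the origin; NG is horizontal with |NG| = 49.3 and G on the −x side, so G = (-49.30, 0.000). N and U share the same x with |NU| = 32.6 and U on the −y side, so U = (0.000, -32.60). The virtual corner opposite N is at (-49.30, -32.60). Tangency of A1 to GH means the radius EH is perpendicular to GH and A1 meets WU tangentially, so EW is at right angles to WU, with radius 8.8, so the center E sits 8.8 in from both sides at E = (-40.50, -23.80). That places the tangent points at H = (-49.30, -23.80) on GH and W = (-40.50, -32.60) on WU. Then cos ∠GEW = EG·EW / (|EG||EW|), giving 159.7°.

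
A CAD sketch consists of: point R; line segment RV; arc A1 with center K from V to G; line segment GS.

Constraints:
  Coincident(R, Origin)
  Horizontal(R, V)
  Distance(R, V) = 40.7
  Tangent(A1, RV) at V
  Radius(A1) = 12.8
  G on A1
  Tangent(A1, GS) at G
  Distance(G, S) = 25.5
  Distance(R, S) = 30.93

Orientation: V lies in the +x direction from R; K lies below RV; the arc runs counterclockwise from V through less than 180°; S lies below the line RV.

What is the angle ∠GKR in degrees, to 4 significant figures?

16.90°

R is at the origin; RV is horizontal with |RV| = 40.7 and V on the +x side, so V = (40.70, 0.000). Tangency of A1 to RV means the radius KV is perpendicular to RV, so K = V + (0, -12.8) = (40.70, -12.80). Since KG ⟂ GS (tangency), |KS| = √(12.8² + 25.5²) = 28.53 regardless of where G sits on A1. So S lies on both circle(R, 30.93) and circle(K, 28.53); the below-RV intersection is S = (15.74, -26.63). G is the foot of the tangent from S: G = (30.13, -5.575).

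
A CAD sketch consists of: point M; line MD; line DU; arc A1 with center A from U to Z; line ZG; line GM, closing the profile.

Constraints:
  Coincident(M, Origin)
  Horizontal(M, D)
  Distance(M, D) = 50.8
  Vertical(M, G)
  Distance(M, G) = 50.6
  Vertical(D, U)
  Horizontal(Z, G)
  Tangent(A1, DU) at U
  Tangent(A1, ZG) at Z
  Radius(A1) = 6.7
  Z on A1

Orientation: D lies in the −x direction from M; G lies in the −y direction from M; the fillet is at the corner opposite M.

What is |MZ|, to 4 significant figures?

67.12

M is at the origin; M and D share the same y with |MD| = 50.8 and D on the −x side, so D = (-50.80, 0.000). M and G share the same x with |MG| = 50.6 and G on the −y side, so G = (0.000, -50.60). The virtual corner opposite M is at (-50.80, -50.60). The tangent condition forces AU to be normal to DU and A1 meets ZG tangentially, so AZ is at right angles to ZG, with radius 6.7, so the center A sits 6.7 in from both sides at A = (-44.10, -43.90). That places the tangent points at U = (-50.80, -43.90) on DU and Z = (-44.10, -50.60) on ZG. Then |MZ| = |Z − M| = 67.12.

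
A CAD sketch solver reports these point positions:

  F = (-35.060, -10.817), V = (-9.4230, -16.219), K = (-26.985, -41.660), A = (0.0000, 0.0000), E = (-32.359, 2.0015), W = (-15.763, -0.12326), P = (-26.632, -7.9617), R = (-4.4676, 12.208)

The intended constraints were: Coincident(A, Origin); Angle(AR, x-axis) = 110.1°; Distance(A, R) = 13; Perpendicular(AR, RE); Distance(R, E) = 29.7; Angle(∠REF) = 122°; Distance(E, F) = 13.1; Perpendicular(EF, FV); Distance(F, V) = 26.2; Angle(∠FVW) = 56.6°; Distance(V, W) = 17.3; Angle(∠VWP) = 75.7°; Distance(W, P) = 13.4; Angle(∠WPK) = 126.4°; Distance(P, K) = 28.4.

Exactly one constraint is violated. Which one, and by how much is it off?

Distance(P, K) = 28.4 — off by 5.30.

A = (0.00, 0.00) ✓; AR at 110.1° ✓; |AR| = 13.00 ✓; ∠(AR, RE) = 90.00° ✓; |RE| = 29.70 ✓; ∠REF = 122.0° ✓; |EF| = 13.10 ✓; ∠(EF, FV) = 90.00° ✓; |FV| = 26.20 ✓; ∠FVW = 56.60° ✓; |VW| = 17.30 ✓; ∠VWP = 75.70° ✓; |WP| = 13.40 ✓; ∠WPK = 126.4° ✓; |PK| = 33.70 ✗.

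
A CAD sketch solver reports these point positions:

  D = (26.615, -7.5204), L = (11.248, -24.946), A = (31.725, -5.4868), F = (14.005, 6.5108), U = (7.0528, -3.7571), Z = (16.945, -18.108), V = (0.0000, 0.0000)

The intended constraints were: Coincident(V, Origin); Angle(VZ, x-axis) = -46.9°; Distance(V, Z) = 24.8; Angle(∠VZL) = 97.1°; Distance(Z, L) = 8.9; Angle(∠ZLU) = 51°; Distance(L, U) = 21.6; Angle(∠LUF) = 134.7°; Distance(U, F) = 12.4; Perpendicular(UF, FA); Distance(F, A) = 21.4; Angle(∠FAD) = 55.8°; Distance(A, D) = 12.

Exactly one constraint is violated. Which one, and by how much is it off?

Distance(A, D) = 12 — off by 6.50.

V = (0.00, 0.00) ✓; VZ at -46.90° ✓; |VZ| = 24.80 ✓; ∠VZL = 97.10° ✓; |ZL| = 8.900 ✓; ∠ZLU = 51.00° ✓; |LU| = 21.60 ✓; ∠LUF = 134.7° ✓; |UF| = 12.40 ✓; ∠(UF, FA) = 90.00° ✓; |FA| = 21.40 ✓; ∠FAD = 55.80° ✓; |AD| = 5.500 ✗.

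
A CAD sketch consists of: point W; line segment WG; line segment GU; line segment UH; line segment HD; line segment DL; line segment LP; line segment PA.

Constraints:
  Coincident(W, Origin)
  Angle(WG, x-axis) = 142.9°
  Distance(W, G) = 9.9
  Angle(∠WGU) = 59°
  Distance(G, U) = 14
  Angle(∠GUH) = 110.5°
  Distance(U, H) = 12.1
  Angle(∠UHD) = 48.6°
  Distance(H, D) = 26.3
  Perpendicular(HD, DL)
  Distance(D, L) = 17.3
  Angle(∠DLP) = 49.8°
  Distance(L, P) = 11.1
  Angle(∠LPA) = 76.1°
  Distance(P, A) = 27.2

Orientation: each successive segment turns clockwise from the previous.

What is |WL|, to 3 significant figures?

23.3

∠UHD = 48.6° gives HD at -179° from the x-axis; with |HD| = 26.3, D = (-13.0, 1.80). The perpendicularity gives DL at right angles to HD, so DL runs at 91.0°; with |DL| = 17.3, L = (-13.3, 19.1). Then |WL| = |L − W| = 23.3.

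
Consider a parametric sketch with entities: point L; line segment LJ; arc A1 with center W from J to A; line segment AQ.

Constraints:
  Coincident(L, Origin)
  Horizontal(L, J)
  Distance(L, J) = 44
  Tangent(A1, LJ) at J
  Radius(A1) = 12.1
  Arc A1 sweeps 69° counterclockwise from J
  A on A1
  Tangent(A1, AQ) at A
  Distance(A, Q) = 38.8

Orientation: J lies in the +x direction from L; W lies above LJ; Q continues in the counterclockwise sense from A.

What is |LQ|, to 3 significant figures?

82.0

L is at the origin; L and J share the same y with |LJ| = 44.0 and J on the +x side, so J = (44.0, 0.00). A1 meets LJ tangentially, so WJ is at right angles to LJ, so W = J + (0, 12.1) = (44.0, 12.1). On A1, J sits at bearing -90° from W; a 69° counterclockwise sweep puts A at bearing -21°, so A = W + 12.1·(cos -21°, sin -21°) = (55.3, 7.76). Since A1 is tangent to AQ there, WA ⟂ AQ, so AQ runs along (−sin -21°, cos -21°); with |AQ| = 38.8, Q = (69.2, 44.0). Then |LQ| = |Q − L| = 82.0.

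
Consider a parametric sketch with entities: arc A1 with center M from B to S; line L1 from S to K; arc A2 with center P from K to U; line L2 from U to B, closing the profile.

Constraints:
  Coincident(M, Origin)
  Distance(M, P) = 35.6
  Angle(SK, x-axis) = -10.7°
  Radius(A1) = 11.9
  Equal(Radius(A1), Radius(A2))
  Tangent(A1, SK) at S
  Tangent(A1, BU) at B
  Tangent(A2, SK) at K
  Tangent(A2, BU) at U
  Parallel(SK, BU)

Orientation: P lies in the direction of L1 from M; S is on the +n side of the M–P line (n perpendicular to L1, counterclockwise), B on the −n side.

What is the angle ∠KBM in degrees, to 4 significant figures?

56.24°

The slot axis is L1's direction at -10.7°, so u = (cos -10.7°, sin -10.7°) = (0.9826, -0.1857) and n = (−sin -10.7°, cos -10.7°) = (0.1857, 0.9826). M is at the origin and P lies 35.6 along u from M, so P = 35.6·u = (34.98, -6.610). Tangency of A1 to both parallel lines with radius 11.9 puts S and B at M ± 11.9·n: S = (2.209, 11.69), B = (-2.209, -11.69). Equal radii place K and U the same way about P: K = P + 11.9·n = (37.19, 5.083), U = P − 11.9·n = (32.77, -18.30). Then cos ∠KBM = BK·BM / (|BK||BM|), giving 56.24°.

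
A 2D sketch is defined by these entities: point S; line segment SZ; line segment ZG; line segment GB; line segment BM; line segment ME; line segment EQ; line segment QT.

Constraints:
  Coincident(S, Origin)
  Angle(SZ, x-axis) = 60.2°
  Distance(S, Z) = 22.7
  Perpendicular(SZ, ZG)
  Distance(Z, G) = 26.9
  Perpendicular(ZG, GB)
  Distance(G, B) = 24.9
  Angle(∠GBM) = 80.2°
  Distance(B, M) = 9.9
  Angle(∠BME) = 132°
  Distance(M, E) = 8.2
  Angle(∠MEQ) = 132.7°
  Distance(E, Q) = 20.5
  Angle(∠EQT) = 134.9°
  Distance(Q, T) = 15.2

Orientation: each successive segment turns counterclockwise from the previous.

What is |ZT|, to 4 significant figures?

33.20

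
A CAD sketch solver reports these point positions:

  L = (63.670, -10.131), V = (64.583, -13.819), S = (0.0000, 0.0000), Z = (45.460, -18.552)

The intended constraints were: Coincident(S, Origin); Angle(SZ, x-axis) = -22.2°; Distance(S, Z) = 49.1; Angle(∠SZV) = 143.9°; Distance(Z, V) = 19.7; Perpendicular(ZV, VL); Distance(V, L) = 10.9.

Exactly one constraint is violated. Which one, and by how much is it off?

Distance(V, L) = 10.9 — off by 7.10.

S = (0.00, 0.00) ✓; SZ at -22.20° ✓; |SZ| = 49.10 ✓; ∠SZV = 143.9° ✓; |ZV| = 19.70 ✓; ∠(ZV, VL) = 90.00° ✓; |VL| = 3.799 ✗.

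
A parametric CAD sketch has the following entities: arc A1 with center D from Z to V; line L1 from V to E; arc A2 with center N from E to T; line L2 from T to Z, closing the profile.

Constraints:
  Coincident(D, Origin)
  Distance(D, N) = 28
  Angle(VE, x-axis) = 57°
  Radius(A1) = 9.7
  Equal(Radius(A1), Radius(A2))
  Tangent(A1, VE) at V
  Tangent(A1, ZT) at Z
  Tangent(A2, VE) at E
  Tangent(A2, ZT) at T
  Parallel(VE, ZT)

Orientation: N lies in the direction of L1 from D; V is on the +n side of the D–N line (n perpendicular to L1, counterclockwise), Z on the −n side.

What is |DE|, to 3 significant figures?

29.6

Tangency of A1 to both parallel lines with radius 9.7 puts V and Z at D ± 9.7·n: V = (-8.14, 5.28), Z = (8.14, -5.28). Equal radii place E and T the same way about N: E = N + 9.7·n = (7.11, 28.8), T = N − 9.7·n = (23.4, 18.2). Then |DE| = |E − D| = 29.6.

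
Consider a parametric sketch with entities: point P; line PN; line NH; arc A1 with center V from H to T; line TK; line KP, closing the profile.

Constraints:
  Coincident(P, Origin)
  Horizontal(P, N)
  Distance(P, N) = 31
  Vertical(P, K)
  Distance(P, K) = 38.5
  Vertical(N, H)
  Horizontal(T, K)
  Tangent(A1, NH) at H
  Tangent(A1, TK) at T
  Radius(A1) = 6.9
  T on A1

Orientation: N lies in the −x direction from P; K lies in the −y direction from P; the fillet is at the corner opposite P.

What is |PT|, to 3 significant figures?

45.4

The virtual corner opposite P is at (-31.0, -38.5). Tangency of A1 to NH means the radius VH is perpendicular to NH and A1 meets TK tangentially, so VT is at right angles to TK, with radius 6.9, so the center V sits 6.9 in from both sides at V = (-24.1, -31.6). That places the tangent points at H = (-31.0, -31.6) on NH and T = (-24.1, -38.5) on TK. Then |PT| = |T − P| = 45.4.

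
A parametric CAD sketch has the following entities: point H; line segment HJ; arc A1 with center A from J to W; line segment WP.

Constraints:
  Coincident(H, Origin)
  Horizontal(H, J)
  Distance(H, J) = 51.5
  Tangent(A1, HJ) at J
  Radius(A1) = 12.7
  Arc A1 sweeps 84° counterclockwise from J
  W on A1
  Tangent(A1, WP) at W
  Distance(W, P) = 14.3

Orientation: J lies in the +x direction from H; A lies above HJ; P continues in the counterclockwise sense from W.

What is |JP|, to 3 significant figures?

29.2

H is at the origin; H and J share the same y with |HJ| = 51.5 and J on the +x side, so J = (51.5, 0.00). The tangent condition forces AJ to be normal to HJ, so A = J + (0, 12.7) = (51.5, 12.7). On A1, J sits at bearing -90° from A; an 84° counterclockwise sweep puts W at bearing -6°, so W = A + 12.7·(cos -6°, sin -6°) = (64.1, 11.4). Since A1 is tangent to WP there, AW ⟂ WP, so WP runs along (−sin -6°, cos -6°); with |WP| = 14.3, P = (65.6, 25.6). Then |JP| = |P − J| = 29.2.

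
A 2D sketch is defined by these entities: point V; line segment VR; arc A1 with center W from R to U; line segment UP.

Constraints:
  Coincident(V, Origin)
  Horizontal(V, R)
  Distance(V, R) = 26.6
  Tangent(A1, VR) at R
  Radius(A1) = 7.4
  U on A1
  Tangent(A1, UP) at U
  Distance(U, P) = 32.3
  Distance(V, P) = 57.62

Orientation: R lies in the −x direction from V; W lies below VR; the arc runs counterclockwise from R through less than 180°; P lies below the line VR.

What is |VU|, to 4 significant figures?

33.62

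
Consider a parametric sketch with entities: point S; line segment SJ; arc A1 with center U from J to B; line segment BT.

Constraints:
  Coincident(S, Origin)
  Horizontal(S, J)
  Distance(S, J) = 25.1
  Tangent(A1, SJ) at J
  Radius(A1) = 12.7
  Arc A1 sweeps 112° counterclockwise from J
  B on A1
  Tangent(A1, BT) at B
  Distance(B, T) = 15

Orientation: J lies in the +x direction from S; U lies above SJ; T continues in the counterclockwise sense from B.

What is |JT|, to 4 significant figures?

31.96

S is at the origin; S and J share the same y with |SJ| = 25.1 and J on the +x side, so J = (25.10, 0.000). Tangency of A1 to SJ means the radius UJ is perpendicular to SJ, so U = J + (0, 12.7) = (25.10, 12.70). On A1, J sits at bearing -90° from U; a 112° counterclockwise sweep puts B at bearing 22°, so B = U + 12.7·(cos 22°, sin 22°) = (36.88, 17.46). Tangency of A1 to BT means the radius UB is perpendicular to BT, so BT runs along (−sin 22°, cos 22°); with |BT| = 15.0, T = (31.26, 31.37). Then |JT| = |T − J| = 31.96.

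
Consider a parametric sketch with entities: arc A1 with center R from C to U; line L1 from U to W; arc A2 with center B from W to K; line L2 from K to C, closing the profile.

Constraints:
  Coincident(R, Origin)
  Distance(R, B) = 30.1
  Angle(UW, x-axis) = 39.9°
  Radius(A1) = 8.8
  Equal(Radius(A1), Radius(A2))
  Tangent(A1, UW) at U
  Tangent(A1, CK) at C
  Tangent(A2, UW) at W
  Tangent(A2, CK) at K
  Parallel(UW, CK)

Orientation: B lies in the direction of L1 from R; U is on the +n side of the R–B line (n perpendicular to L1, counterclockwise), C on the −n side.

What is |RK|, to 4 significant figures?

31.36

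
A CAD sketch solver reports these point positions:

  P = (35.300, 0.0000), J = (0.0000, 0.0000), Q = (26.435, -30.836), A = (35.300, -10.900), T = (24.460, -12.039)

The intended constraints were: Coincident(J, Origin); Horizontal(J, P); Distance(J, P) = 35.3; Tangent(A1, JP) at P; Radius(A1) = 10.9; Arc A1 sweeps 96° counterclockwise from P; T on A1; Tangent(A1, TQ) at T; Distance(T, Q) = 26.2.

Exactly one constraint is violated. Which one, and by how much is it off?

Distance(T, Q) = 26.2 — off by 7.30.

J = (0.00, 0.00) ✓; J.y = 0.00, P.y = 0.00 ✓; |JP| = 35.30 ✓; ∠(AP, PJ) = 90.00° ✓; |AP| = 10.90 ✓; bearing(A→T) − bearing(A→P) = 96.00° ✓; |AT| = 10.90 ✓; ∠(AT, TQ) = 90.00° ✓; |TQ| = 18.90 ✗.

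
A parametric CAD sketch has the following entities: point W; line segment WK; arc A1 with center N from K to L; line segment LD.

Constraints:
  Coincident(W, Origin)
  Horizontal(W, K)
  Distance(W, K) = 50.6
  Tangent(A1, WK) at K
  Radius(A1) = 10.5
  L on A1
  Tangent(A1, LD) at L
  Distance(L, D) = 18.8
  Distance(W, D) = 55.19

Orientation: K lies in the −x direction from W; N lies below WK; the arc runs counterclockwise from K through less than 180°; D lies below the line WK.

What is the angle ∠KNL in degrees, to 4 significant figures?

133.2°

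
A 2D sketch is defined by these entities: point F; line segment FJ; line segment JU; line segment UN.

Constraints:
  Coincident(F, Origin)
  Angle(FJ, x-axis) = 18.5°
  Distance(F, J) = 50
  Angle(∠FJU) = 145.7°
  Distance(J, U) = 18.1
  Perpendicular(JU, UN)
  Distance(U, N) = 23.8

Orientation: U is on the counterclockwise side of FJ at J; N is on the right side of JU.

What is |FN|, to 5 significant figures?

78.933

F is at the origin; FJ runs at 18.5° with length 50.0, so J = 50.0·(cos 18.5°, sin 18.5°) = (47.416, 15.865). ∠FJU = 145.7°, so JU runs at 18.5° + (180° − 145.7°) = 52.800° from the x-axis; with |JU| = 18.1, U = J + 18.1·(cos 52.800°, sin 52.800°) = (58.359, 30.282). JU ⟂ UN; with |UN| = 23.8 on the right of JU, N = U + 23.8·(0.79653, -0.60460) = (77.317, 15.893). Then |FN| = |N − F| = 78.933.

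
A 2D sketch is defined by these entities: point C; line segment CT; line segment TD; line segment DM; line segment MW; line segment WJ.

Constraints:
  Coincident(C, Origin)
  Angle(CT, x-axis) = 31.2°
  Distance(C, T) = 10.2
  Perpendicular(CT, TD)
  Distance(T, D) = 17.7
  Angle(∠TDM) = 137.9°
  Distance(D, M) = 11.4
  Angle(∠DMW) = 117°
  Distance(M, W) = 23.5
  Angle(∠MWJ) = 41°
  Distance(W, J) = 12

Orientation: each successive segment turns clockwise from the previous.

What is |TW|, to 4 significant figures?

36.35

C is at the origin; CT runs at 31.2° with length 10.2, so T = (8.725, 5.284). The perpendicularity gives TD at right angles to CT, so TD runs at -58.80°; with |TD| = 17.7, D = (17.89, -9.856). ∠TDM = 137.9° gives DM at -100.9° from the x-axis; with |DM| = 11.4, M = (15.74, -21.05). ∠DMW = 117.0° gives MW at -163.9° from the x-axis; with |MW| = 23.5, W = (-6.840, -27.57). Then |TW| = |W − T| = 36.35.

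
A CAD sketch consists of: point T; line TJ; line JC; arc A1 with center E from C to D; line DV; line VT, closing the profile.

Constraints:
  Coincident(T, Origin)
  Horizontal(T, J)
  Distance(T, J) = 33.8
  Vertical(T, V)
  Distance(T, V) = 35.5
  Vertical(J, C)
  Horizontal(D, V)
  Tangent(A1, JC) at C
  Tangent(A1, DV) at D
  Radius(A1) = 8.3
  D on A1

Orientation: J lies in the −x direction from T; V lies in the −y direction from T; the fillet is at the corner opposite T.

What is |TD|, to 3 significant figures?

43.7

T is at the origin; T and J share the same y with |TJ| = 33.8 and J on the −x side, so J = (-33.8, 0.00). TV is vertical with |TV| = 35.5 and V on the −y side, so V = (0.00, -35.5). The virtual corner opposite T is at (-33.8, -35.5). A1 meets JC tangentially, so EC is at right angles to JC and the tangent condition forces ED to be normal to DV, with radius 8.3, so the center E sits 8.3 in from both sides at E = (-25.5, -27.2). That places the tangent points at C = (-33.8, -27.2) on JC and D = (-25.5, -35.5) on DV. Then |TD| = |D − T| = 43.7.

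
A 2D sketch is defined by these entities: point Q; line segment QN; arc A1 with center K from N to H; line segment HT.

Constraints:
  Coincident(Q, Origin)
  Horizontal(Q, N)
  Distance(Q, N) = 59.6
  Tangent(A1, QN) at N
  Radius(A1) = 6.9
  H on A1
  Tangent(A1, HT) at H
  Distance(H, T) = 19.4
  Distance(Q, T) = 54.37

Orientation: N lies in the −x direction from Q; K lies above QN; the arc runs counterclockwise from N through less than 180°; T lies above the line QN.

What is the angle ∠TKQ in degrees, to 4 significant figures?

64.40°

Q is at the origin; QN is horizontal with |QN| = 59.6 and N on the −x side, so N = (-59.60, 0.000). Tangency of A1 to QN means the radius KN is perpendicular to QN, so K = N + (0, 6.9) = (-59.60, 6.900). Since KH ⟂ HT (tangency), |KT| = √(6.9² + 19.4²) = 20.59 regardless of where H sits on A1. So T lies on both circle(Q, 54.37) and circle(K, 20.59); the above-QN intersection is T = (-48.63, 24.32). H is the foot of the tangent from T: H = (-52.87, 5.392).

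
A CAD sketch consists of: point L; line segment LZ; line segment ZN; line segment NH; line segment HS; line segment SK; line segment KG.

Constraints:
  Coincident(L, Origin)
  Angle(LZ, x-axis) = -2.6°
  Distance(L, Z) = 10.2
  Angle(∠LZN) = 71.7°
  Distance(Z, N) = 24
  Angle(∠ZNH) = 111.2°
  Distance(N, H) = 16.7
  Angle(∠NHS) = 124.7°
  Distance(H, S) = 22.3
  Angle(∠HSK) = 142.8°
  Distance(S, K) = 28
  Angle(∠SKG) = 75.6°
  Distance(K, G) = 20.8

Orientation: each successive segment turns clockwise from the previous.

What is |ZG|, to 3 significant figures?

24.6

L is at the origin; LZ runs at -2.6° with length 10.2, so Z = (10.2, -0.463). ∠LZN = 71.7° gives ZN at -111° from the x-axis; with |ZN| = 24.0, N = (1.63, -22.9). ∠ZNH = 111.2° gives NH at -180° from the x-axis; with |NH| = 16.7, H = (-15.1, -23.0). ∠NHS = 124.7° gives HS at 125° from the x-axis; with |HS| = 22.3, S = (-27.9, -4.70). ∠HSK = 142.8° gives SK at 87.8° from the x-axis; with |SK| = 28.0, K = (-26.8, 23.3). ∠SKG = 75.6° gives KG at -16.6° from the x-axis; with |KG| = 20.8, G = (-6.85, 17.3). Then |ZG| = |G − Z| = 24.6.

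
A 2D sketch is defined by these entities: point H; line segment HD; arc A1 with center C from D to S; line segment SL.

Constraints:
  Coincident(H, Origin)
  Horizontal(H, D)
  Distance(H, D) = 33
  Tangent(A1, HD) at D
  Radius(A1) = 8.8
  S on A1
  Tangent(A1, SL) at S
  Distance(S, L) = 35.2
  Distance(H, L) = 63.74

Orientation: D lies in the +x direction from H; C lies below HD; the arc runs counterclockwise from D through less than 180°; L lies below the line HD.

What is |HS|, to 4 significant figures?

29.79

H is at the origin; H and D share the same y with |HD| = 33.0 and D on the +x side, so D = (33.00, 0.000). A1 meets HD tangentially, so CD is at right angles to HD, so C = D + (0, -8.8) = (33.00, -8.800). Since CS ⟂ SL (tangency), |CL| = √(8.8² + 35.2²) = 36.28 regardless of where S sits on A1. So L lies on both circle(H, 63.74) and circle(C, 36.28); the below-HD intersection is L = (48.15, -41.77). S is the foot of the tangent from L: S = (26.13, -14.30).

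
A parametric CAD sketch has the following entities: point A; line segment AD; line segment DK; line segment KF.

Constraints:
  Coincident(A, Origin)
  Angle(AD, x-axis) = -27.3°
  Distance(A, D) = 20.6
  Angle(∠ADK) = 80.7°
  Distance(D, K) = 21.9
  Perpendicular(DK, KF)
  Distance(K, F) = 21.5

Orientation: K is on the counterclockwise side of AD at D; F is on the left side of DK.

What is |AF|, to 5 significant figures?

18.608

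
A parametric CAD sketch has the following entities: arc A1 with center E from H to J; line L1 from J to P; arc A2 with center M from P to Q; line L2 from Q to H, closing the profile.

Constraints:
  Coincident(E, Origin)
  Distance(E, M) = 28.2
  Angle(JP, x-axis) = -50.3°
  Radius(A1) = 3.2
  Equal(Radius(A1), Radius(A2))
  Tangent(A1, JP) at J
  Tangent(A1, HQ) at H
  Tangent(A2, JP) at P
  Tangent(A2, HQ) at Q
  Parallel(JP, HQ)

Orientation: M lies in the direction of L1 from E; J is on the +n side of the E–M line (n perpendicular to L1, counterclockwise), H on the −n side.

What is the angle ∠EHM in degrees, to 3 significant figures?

83.5°

The slot axis is L1's direction at -50.3°, so u = (cos -50.3°, sin -50.3°) = (0.639, -0.769) and n = (−sin -50.3°, cos -50.3°) = (0.769, 0.639). E is at the origin and M lies 28.2 along u from E, so M = 28.2·u = (18.0, -21.7). Tangency of A1 to both parallel lines with radius 3.2 puts J and H at E ± 3.2·n: J = (2.46, 2.04), H = (-2.46, -2.04). Then cos ∠EHM = HE·HM / (|HE||HM|), giving 83.5°.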